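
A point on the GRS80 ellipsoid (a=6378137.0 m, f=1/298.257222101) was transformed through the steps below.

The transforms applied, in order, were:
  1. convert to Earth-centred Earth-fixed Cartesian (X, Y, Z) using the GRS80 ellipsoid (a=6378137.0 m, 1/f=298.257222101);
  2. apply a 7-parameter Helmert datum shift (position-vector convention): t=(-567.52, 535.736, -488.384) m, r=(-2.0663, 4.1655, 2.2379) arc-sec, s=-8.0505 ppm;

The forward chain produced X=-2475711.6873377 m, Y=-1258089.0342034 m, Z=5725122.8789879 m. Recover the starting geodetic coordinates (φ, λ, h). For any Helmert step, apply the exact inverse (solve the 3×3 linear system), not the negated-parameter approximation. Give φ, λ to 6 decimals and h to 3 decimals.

φ=64.277247°, λ=-153.047055°, h=2661.987 m

start: X=-2475711.6873, Y=-1258089.0342, Z=5725122.8790 m
→ Helmert⁻¹: X=-2475293.3776, Y=-1258665.4041, Z=5725594.7601
→ geod (Bowring, a=6378137.000): φ=64.27724700°, λ=-153.04705500°, h=2661.9870 m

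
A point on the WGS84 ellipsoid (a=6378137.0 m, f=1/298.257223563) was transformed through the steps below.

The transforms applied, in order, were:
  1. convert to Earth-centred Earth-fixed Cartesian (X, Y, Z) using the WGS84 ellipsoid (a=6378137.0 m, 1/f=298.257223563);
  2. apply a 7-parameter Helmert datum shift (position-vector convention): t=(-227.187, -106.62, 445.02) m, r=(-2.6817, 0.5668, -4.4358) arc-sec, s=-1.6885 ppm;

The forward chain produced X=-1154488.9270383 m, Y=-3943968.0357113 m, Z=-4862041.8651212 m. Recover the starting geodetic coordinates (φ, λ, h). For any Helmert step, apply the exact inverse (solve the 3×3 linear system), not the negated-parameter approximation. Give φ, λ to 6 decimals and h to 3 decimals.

start: X=-1154488.9270, Y=-3943968.0357, Z=-4862041.8651 m
→ Helmert⁻¹: X=-1154165.5136, Y=-3943829.6765, Z=-4862549.5417
→ geod (Bowring, a=6378137.000): φ=-49.98911000°, λ=-106.31216500°, h=703.9750 m

φ=-49.989110°, λ=-106.312165°, h=703.975 m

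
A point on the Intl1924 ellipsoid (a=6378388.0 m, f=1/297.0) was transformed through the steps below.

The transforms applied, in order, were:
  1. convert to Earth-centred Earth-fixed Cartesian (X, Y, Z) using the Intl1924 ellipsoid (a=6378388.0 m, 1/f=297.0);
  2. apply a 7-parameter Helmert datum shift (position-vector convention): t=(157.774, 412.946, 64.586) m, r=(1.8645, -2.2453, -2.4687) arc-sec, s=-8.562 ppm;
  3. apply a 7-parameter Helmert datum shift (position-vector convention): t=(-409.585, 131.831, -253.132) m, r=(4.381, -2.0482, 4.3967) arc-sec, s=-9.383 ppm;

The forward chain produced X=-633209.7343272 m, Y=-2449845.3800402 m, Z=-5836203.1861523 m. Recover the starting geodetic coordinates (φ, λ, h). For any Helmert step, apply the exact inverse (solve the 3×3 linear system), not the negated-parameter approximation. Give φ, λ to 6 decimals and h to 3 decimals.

start: X=-633209.7343, Y=-2449845.3800, Z=-5836203.1862 m
→ Helmert⁻¹: X=-632916.2637, Y=-2450110.6620, Z=-5835946.4890
→ Helmert⁻¹: X=-633113.6561, Y=-2450604.9209, Z=-5836031.9997
→ geod (Bowring, a=6378388.000): φ=-66.69452600°, λ=-104.48562600°, h=957.6580 m

φ=-66.694526°, λ=-104.485626°, h=957.658 m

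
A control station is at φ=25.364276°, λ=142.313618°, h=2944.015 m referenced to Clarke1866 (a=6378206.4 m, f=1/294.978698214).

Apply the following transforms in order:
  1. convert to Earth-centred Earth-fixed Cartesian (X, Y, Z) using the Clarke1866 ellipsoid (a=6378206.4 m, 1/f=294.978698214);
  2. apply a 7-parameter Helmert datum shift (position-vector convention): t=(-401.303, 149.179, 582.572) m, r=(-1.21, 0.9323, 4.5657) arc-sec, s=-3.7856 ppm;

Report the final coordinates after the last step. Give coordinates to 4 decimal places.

start: φ=25.364276°, λ=142.313618°, h=2944.015 m
→ ECEF (a=6378206.400, f=1/294.978698214): X=-4565886.8404, Y=3527185.2203, Z=2716698.2865
→ Helmert 7p (PV): X=-4566336.6540, Y=3527235.9174, Z=2717270.5202

X=-4566336.6540 m, Y=3527235.9174 m, Z=2717270.5202 m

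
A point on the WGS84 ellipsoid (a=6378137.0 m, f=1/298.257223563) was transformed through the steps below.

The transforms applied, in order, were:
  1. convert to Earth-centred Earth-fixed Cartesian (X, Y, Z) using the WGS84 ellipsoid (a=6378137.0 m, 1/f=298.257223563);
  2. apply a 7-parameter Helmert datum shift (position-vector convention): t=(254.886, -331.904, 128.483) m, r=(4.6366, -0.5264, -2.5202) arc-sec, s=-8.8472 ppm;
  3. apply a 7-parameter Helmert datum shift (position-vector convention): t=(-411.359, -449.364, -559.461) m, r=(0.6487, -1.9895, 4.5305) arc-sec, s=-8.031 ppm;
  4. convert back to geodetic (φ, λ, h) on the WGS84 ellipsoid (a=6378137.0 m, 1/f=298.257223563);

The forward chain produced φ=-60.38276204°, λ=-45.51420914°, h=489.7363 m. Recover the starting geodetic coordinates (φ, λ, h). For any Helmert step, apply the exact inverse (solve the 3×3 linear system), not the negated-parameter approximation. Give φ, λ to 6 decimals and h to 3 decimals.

φ=-60.383785°, λ=-45.505486°, h=1.033 m

start: φ=-60.382762°, λ=-45.514209°, h=489.736 m
→ ECEF (a=6378137.000, f=1/298.257223563): X=2214554.9311, Y=-2254665.6649, Z=-5522102.1813
→ Helmert⁻¹: X=2214881.3062, Y=-2254300.4188, Z=-5521601.3377
→ Helmert⁻¹: X=2214659.4629, Y=-2254085.5193, Z=-5521733.6556
→ geod (Bowring, a=6378137.000): φ=-60.38378500°, λ=-45.50548600°, h=1.0330 m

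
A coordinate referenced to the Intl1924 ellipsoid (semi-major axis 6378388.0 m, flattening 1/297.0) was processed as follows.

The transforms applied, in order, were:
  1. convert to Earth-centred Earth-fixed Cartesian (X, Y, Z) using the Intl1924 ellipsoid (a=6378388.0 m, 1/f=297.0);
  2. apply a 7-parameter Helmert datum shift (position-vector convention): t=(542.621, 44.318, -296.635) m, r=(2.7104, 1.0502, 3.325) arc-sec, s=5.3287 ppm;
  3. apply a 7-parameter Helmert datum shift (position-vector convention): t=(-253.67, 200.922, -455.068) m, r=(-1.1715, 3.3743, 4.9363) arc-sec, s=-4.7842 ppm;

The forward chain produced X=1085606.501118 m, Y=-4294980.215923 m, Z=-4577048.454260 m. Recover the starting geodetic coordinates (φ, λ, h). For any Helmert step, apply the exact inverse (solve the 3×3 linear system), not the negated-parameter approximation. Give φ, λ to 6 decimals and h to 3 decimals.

φ=-46.121516°, λ=-75.820500°, h=2130.386 m

start: X=1085606.5011, Y=-4294980.2159, Z=-4577048.4543 m
→ Helmert⁻¹: X=1085837.4432, Y=-4295201.6798, Z=-4576621.9134
→ Helmert⁻¹: X=1085243.0985, Y=-4295300.7376, Z=-4576238.9252
→ geod (Bowring, a=6378388.000): φ=-46.12151600°, λ=-75.82050000°, h=2130.3860 m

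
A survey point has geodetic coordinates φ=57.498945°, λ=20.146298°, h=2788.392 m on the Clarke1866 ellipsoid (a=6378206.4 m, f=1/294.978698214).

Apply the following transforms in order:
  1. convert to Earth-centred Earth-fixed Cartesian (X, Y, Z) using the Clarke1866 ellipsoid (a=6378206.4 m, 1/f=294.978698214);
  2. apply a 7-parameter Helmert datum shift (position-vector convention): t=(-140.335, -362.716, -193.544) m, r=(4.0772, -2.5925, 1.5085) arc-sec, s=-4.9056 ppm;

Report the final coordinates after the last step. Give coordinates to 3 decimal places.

start: φ=57.498945°, λ=20.146298°, h=2788.392 m
→ ECEF (a=6378206.400, f=1/294.978698214): X=3226603.3953, Y=1183726.4664, Z=5358111.1050
→ Helmert 7p (PV): X=3226371.2301, Y=1183275.6285, Z=5357955.2290

X=3226371.230 m, Y=1183275.629 m, Z=5357955.229 m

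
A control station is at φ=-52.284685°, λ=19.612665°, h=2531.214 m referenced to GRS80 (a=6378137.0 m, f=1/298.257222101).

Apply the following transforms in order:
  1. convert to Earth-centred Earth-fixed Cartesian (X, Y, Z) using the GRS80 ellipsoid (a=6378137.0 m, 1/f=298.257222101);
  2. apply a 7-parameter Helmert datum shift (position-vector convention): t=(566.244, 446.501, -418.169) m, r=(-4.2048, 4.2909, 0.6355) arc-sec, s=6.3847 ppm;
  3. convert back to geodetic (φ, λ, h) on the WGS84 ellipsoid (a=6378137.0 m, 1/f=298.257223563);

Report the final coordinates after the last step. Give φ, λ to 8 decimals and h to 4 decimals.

φ=-52.28363869°, λ=19.61531862°, h=3321.1945 m

start: φ=-52.284685°, λ=19.612665°, h=2531.214 m
→ ECEF (a=6378137.000, f=1/298.257222101): X=3684566.4767, Y=1312932.9063, Z=-5024245.8501
→ Helmert 7p (PV): X=3685047.6809, Y=1313296.7200, Z=-5024799.5124
→ geod (Bowring, a=6378137.000): φ=-52.28363869°, λ=19.61531862°, h=3321.1945 m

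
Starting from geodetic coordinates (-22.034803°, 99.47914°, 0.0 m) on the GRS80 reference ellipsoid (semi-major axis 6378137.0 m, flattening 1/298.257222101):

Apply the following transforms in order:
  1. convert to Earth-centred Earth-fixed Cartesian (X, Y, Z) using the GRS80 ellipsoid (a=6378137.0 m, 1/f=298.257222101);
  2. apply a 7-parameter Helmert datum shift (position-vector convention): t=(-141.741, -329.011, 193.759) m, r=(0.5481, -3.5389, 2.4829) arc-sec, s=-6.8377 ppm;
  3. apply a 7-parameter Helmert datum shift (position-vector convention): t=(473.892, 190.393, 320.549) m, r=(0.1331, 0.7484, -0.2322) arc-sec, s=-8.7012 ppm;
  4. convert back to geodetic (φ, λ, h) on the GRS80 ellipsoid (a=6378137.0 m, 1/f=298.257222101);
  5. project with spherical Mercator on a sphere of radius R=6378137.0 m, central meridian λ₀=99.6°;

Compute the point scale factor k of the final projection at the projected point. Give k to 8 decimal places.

start: φ=-22.034803°, λ=99.479140°, h=0.000 m
→ ECEF (a=6378137.000, f=1/298.257222101): X=-974139.2394, Y=5834274.4393, Z=-2377985.5949
→ Helmert 7p (PV): X=-974303.7498, Y=5833900.1281, Z=-2377776.7861
→ Helmert 7p (PV): X=-973823.4401, Y=5834042.3903, Z=-2377428.2480
→ geod (Bowring, a=6378137.000): φ=-22.03108869°, λ=99.47649284°, h=-469.4523 m
→ into merc (λ₀=99.6°): φ=-22.03108869°, λ−λ₀=-0.12350716°
scale k = 1.07877139

1.07877139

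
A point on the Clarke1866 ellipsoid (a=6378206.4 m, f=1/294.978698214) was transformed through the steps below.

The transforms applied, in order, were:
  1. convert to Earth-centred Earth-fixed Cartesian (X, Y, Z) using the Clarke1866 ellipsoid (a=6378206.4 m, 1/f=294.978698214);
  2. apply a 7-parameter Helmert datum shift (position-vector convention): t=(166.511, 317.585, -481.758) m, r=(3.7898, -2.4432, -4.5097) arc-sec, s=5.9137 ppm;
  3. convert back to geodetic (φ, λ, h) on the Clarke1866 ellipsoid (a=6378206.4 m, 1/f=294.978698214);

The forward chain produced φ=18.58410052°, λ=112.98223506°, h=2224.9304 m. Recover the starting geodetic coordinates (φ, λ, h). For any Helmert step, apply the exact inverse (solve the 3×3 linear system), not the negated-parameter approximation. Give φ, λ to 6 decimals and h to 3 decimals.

φ=18.588172°, λ=112.985768°, h=2125.105 m

start: φ=18.584101°, λ=112.982235°, h=2224.930 m
→ ECEF (a=6378206.400, f=1/294.978698214): X=-2362124.2350, Y=5569616.6748, Z=2020355.4356
→ Helmert⁻¹: X=-2362374.6046, Y=5569251.6329, Z=2020750.8988
→ geod (Bowring, a=6378206.400): φ=18.58817200°, λ=112.98576800°, h=2125.1050 m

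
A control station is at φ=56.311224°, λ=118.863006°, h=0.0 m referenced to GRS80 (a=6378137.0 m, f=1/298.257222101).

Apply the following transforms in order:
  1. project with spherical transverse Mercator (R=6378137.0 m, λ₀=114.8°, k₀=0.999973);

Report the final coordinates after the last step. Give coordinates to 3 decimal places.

E=250790.042 m, N=6275771.341 m

start: φ=56.311224°, λ=118.863006°, h=0.000 m
→ tm (R=6378137.0, λ₀=114.8°): E=250790.0418, N=6275771.3414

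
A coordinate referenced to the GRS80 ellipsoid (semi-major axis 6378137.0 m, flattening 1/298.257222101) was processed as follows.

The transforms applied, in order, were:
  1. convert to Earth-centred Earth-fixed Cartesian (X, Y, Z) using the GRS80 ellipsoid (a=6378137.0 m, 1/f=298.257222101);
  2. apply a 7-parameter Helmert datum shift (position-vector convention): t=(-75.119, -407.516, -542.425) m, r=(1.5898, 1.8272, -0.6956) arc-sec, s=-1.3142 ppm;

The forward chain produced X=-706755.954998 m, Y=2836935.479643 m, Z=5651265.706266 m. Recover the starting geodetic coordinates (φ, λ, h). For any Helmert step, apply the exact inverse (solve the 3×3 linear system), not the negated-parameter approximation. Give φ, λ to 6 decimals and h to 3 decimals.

start: X=-706755.9550, Y=2836935.4796, Z=5651265.7063 m
→ Helmert⁻¹: X=-706741.3999, Y=2837387.9026, Z=5651787.4288
→ geod (Bowring, a=6378137.000): φ=62.80088900°, λ=103.98671300°, h=2157.6010 m

φ=62.800889°, λ=103.986713°, h=2157.601 m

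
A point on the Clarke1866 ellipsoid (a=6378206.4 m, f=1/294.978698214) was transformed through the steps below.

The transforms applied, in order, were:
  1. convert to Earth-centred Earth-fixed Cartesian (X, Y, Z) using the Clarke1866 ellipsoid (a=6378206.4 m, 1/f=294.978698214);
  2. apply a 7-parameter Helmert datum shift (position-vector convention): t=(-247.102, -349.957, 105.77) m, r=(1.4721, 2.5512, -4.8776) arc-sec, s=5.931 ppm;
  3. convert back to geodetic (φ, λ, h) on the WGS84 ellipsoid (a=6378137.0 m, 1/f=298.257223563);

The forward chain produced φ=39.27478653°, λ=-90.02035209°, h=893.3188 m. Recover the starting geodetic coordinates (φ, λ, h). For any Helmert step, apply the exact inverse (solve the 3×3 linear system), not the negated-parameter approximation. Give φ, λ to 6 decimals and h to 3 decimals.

φ=39.278554°, λ=-90.016711°, h=543.520 m

start: φ=39.274787°, λ=-90.020352°, h=893.319 m
→ ECEF (a=6378137.000, f=1/298.257223563): X=-1756.4343, Y=-4944763.5606, Z=4016544.2336
→ Helmert⁻¹: X=-1442.0806, Y=-4944355.6474, Z=4016449.9120
→ geod (Bowring, a=6378206.400): φ=39.27855400°, λ=-90.01671100°, h=543.5200 m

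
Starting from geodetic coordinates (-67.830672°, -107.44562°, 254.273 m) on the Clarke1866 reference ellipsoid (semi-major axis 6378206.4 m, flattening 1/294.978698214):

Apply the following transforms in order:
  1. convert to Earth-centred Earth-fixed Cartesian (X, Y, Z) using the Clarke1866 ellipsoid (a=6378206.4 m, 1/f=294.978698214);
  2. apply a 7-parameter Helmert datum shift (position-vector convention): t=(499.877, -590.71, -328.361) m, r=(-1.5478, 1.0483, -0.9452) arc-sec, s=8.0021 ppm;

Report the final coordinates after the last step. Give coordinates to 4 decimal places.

start: φ=-67.830672°, λ=-107.445620°, h=254.273 m
→ ECEF (a=6378206.400, f=1/294.978698214): X=-723687.4569, Y=-2302862.2970, Z=-5884040.3386
→ Helmert 7p (PV): X=-723233.8285, Y=-2303512.2723, Z=-5884394.8256

X=-723233.8285 m, Y=-2303512.2723 m, Z=-5884394.8256 m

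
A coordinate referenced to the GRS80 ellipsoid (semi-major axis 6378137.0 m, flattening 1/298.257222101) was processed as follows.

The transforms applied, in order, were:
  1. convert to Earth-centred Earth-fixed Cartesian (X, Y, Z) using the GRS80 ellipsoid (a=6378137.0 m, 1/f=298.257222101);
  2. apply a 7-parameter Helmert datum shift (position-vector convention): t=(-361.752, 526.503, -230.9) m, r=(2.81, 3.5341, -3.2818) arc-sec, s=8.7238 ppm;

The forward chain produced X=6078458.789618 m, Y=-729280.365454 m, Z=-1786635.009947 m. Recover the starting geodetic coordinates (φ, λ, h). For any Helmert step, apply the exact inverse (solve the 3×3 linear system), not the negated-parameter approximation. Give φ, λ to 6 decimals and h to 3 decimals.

φ=-16.368773°, λ=-6.845291°, h=1260.082 m

start: X=6078458.7896, Y=-729280.3655, Z=-1786635.0099 m
→ Helmert⁻¹: X=6078809.7278, Y=-729728.1191, Z=-1786274.4315
→ geod (Bowring, a=6378137.000): φ=-16.36877300°, λ=-6.84529100°, h=1260.0820 m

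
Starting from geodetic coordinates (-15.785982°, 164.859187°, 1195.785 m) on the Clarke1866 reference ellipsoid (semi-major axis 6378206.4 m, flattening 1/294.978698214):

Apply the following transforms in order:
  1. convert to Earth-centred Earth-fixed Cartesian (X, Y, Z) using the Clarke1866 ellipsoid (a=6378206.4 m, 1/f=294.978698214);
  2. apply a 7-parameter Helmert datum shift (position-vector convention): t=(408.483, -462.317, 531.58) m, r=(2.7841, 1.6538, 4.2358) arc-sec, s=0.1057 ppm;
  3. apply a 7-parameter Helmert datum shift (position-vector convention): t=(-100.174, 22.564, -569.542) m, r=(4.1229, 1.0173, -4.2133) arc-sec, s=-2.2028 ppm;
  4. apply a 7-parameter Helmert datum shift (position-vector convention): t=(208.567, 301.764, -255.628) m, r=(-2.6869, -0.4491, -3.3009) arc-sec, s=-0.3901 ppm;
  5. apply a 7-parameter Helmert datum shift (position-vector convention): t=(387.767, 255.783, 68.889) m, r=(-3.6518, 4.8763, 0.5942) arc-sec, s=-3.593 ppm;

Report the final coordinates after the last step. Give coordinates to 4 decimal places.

X=-5926285.3822 m, Y=1603998.1624 m, Z=-1724176.3110 m

start: φ=-15.785982°, λ=164.859187°, h=1195.785 m
→ ECEF (a=6378206.400, f=1/294.978698214): X=-5927187.5777, Y=1603808.2603, Z=-1724170.4665
→ Helmert 7p (PV): X=-5926826.4808, Y=1603247.6659, Z=-1723569.8978
→ Helmert 7p (PV): X=-5926889.3509, Y=1603422.2146, Z=-1724074.3657
→ Helmert 7p (PV): X=-5926649.0581, Y=1603795.7437, Z=-1724363.1127
→ Helmert 7p (PV): X=-5926285.3822, Y=1603998.1624, Z=-1724176.3110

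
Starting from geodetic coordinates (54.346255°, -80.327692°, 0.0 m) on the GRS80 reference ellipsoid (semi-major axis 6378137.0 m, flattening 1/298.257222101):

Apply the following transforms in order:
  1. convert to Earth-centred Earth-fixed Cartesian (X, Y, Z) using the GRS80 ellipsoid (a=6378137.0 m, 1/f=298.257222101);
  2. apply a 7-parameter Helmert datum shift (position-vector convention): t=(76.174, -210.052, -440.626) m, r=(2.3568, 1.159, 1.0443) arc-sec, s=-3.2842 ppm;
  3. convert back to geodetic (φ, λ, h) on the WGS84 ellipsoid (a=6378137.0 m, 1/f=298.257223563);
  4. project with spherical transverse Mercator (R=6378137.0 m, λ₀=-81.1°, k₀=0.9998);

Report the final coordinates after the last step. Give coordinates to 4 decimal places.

E=50184.6320 m, N=6048349.6508 m

start: φ=54.346255°, λ=-80.327692°, h=0.000 m
→ ECEF (a=6378137.000, f=1/298.257222101): X=626010.6287, Y=-3673001.0597, Z=5159303.3256
→ Helmert 7p (PV): X=626132.3328, Y=-3673254.8299, Z=5158800.2699
→ geod (Bowring, a=6378137.000): φ=54.34164513°, λ=-80.32650284°, h=-251.0040 m
→ tm (R=6378137.0, λ₀=-81.1°): E=50184.6320, N=6048349.6508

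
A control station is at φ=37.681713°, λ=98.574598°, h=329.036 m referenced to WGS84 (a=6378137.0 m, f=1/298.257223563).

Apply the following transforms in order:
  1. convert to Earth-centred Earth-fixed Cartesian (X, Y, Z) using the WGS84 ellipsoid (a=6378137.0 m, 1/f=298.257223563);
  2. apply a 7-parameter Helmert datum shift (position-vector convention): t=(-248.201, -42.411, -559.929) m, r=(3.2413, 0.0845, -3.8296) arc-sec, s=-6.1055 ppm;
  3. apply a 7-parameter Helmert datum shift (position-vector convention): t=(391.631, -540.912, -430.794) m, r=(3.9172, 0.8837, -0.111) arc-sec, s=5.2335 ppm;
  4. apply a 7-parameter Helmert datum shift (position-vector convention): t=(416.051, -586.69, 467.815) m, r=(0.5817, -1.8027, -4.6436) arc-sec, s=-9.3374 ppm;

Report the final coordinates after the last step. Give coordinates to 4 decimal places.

X=-752830.6019 m, Y=4996532.3364 m, Z=3877368.1675 m

start: φ=37.681713°, λ=98.574598°, h=329.036 m
→ ECEF (a=6378137.000, f=1/298.257223563): X=-753590.0709, Y=4997867.5147, Z=3877746.1625
→ Helmert 7p (PV): X=-753739.2903, Y=4997747.6451, Z=3877241.4040
→ Helmert 7p (PV): X=-753332.3031, Y=4997159.6609, Z=3876929.0441
→ Helmert 7p (PV): X=-752830.6019, Y=4996532.3364, Z=3877368.1675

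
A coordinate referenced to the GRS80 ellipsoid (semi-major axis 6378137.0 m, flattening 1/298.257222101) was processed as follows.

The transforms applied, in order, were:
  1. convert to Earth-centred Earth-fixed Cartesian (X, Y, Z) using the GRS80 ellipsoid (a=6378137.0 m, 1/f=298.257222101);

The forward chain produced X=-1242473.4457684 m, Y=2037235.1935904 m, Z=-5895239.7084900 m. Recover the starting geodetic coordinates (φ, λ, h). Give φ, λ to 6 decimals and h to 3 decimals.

φ=-68.096826°, λ=121.378271°, h=118.077 m

start: X=-1242473.4458, Y=2037235.1936, Z=-5895239.7085 m
→ geod (Bowring, a=6378137.000): φ=-68.09682600°, λ=121.37827100°, h=118.0770 m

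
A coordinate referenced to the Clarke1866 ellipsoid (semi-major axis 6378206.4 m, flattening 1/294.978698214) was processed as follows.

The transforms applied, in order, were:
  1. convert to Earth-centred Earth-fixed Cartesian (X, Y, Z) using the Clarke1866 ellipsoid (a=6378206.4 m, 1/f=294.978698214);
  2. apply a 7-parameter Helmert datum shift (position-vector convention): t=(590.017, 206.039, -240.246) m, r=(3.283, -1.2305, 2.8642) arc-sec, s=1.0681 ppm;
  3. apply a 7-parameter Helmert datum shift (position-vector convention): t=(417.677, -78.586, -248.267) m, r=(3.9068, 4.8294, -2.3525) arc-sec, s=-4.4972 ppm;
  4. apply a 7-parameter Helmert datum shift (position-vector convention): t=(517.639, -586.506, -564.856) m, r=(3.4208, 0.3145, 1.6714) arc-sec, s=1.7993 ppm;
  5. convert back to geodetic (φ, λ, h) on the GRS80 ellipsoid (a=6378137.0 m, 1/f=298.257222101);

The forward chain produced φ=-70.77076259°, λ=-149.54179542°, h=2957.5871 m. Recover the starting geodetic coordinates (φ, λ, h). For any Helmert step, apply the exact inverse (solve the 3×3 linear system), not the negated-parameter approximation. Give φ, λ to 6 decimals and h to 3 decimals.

φ=-70.759274°, λ=-149.565359°, h=2472.465 m

start: φ=-70.770763°, λ=-149.541795°, h=2957.587 m
→ ECEF (a=6378137.000, f=1/298.257222101): X=-1817008.6551, Y=-1068515.3139, Z=-6002699.0287
→ Helmert⁻¹: X=-1817522.5265, Y=-1068011.7007, Z=-6002108.4319
→ Helmert⁻¹: X=-1817795.6713, Y=-1068072.3302, Z=-6001909.4877
→ Helmert⁻¹: X=-1818434.3848, Y=-1068347.5020, Z=-6001634.9789
→ geod (Bowring, a=6378206.400): φ=-70.75927400°, λ=-149.56535900°, h=2472.4650 m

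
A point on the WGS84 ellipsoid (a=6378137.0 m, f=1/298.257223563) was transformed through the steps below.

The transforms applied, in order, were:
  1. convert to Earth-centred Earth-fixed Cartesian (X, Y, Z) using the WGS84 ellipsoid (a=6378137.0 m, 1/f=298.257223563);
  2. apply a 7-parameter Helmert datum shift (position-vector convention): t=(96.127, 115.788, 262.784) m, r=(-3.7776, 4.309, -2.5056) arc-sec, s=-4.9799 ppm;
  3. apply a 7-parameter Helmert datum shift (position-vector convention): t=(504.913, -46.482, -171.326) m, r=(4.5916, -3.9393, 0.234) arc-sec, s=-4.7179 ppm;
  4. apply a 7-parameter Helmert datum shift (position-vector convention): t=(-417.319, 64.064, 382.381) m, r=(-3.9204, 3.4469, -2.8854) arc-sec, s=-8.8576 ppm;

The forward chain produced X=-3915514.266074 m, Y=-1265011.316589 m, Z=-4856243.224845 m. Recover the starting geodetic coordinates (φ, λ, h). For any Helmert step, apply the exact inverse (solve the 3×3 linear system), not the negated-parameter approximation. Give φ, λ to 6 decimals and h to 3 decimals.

start: X=-3915514.2661, Y=-1265011.3166, Z=-4856243.2248 m
→ Helmert⁻¹: X=-3915032.7677, Y=-1265049.0423, Z=-4856758.0929
→ Helmert⁻¹: X=-3915650.3400, Y=-1265112.1955, Z=-4856506.7355
→ Helmert⁻¹: X=-3915649.1346, Y=-1265192.8988, Z=-4856898.6773
→ geod (Bowring, a=6378137.000): φ=-49.91698500°, λ=-162.09373700°, h=65.3690 m

φ=-49.916985°, λ=-162.093737°, h=65.369 m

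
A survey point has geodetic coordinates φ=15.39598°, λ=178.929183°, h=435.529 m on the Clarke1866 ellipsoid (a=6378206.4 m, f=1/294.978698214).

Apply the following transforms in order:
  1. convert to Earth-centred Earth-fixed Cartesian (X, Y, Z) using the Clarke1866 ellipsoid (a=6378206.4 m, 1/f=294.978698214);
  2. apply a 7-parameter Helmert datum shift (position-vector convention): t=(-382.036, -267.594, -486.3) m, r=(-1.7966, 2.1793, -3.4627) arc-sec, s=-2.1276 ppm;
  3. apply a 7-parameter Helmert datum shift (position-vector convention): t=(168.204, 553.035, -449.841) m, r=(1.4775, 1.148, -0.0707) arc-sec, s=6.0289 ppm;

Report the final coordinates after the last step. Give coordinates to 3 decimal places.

start: φ=15.395980°, λ=178.929183°, h=435.529 m
→ ECEF (a=6378206.400, f=1/294.978698214): X=-6150131.3496, Y=114954.9257, Z=1682395.6105
→ Helmert 7p (PV): X=-6150480.5954, Y=114804.9870, Z=1681969.7091
→ Helmert 7p (PV): X=-6150340.0713, Y=115348.7741, Z=1681565.0626

X=-6150340.071 m, Y=115348.774 m, Z=1681565.063 m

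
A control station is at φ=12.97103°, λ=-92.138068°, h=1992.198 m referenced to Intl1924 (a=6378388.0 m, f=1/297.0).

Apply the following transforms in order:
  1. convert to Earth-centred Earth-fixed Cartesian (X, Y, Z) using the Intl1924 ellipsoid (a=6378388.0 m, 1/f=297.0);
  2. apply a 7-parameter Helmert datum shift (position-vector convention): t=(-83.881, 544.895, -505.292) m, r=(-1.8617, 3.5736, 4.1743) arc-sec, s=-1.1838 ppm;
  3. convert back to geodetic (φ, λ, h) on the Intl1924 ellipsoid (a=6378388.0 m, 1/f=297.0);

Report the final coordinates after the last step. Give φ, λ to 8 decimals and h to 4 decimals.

start: φ=12.971030°, λ=-92.138068°, h=1992.198 m
→ ECEF (a=6378388.000, f=1/297.0): X=-232002.5451, Y=-6214300.0149, Z=1422745.8496
→ Helmert 7p (PV): X=-231935.7398, Y=-6213739.6172, Z=1422298.9817
→ geod (Bowring, a=6378388.000): φ=12.96823566°, λ=-92.13764550°, h=1343.7555 m

φ=12.96823566°, λ=-92.13764550°, h=1343.7555 m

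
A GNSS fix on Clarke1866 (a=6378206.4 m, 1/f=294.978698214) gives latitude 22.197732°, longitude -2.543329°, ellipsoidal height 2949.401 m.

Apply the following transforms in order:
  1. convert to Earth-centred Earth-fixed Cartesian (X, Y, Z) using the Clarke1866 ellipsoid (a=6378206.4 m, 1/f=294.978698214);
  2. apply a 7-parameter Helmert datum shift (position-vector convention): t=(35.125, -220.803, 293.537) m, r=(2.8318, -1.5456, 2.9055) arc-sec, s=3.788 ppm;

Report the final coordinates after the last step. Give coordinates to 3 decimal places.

X=5905295.225 m, Y=-262474.786 m, Z=2396016.807 m

start: φ=22.197732°, λ=-2.543329°, h=2949.401 m
→ ECEF (a=6378206.400, f=1/294.978698214): X=5905251.9875, Y=-262303.2821, Z=2395673.5460
→ Helmert 7p (PV): X=5905295.2250, Y=-262474.7856, Z=2396016.8065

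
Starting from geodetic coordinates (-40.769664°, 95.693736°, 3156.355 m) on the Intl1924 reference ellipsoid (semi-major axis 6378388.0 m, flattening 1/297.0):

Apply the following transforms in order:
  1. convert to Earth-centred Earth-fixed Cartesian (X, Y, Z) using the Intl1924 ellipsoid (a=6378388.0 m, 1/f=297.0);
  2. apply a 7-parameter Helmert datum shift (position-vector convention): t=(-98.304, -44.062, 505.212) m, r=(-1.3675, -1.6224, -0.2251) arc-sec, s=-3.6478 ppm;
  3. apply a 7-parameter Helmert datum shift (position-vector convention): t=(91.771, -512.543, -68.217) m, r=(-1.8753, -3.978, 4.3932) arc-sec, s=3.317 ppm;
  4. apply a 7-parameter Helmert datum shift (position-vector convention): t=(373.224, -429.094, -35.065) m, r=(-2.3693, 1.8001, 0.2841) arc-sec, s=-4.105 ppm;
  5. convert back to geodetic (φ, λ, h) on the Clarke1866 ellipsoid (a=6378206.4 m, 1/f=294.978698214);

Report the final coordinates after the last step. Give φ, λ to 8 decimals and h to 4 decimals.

start: φ=-40.769664°, λ=95.693736°, h=3156.355 m
→ ECEF (a=6378388.000, f=1/297.0): X=-480175.4716, Y=4816065.4589, Z=-4145215.9195
→ Helmert 7p (PV): X=-480234.1636, Y=4815976.8709, Z=-4144731.2930
→ Helmert 7p (PV): X=-480166.6255, Y=4815432.3912, Z=-4144866.3055
→ Helmert 7p (PV): X=-479834.2356, Y=4814935.2579, Z=-4144935.4785
→ geod (Bowring, a=6378206.400): φ=-40.77586622°, λ=95.69104308°, h=2339.8697 m

φ=-40.77586622°, λ=95.69104308°, h=2339.8697 m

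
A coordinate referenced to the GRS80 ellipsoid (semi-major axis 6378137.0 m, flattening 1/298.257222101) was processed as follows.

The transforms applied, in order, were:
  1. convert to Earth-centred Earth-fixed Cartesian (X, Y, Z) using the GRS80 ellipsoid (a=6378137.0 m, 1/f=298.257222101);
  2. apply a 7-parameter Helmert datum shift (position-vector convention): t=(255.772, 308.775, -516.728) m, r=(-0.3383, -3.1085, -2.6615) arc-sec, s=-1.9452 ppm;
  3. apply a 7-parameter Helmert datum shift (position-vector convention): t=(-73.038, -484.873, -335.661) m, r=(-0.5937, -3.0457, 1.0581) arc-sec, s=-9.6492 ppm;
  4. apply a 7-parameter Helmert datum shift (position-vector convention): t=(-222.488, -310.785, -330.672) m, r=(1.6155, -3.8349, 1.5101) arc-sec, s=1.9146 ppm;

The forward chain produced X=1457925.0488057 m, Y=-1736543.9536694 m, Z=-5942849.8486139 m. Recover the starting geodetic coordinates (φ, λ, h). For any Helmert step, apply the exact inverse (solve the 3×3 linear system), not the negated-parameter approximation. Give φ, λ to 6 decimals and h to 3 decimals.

φ=-69.245001°, λ=-49.981858°, h=81.923 m

start: X=1457925.0488, Y=-1736543.9537, Z=-5942849.8486 m
→ Helmert⁻¹: X=1458021.5493, Y=-1736287.0617, Z=-5942521.3079
→ Helmert⁻¹: X=1458012.0091, Y=-1735809.3134, Z=-5942269.5100
→ Helmert⁻¹: X=1457691.9288, Y=-1736092.9112, Z=-5941789.1554
→ geod (Bowring, a=6378137.000): φ=-69.24500100°, λ=-49.98185800°, h=81.9230 m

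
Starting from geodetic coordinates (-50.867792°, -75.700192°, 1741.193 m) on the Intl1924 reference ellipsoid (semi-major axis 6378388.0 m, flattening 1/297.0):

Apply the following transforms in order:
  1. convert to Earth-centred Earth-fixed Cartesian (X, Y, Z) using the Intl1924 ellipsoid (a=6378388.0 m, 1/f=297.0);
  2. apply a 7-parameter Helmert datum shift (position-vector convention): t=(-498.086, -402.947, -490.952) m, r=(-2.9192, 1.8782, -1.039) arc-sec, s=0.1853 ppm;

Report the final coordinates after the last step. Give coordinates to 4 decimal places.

X=996001.7716 m, Y=-3910210.3333 m, Z=-4926167.4074 m

start: φ=-50.867792°, λ=-75.700192°, h=1741.193 m
→ ECEF (a=6378388.000, f=1/297.0): X=996564.2196, Y=-3909731.9298, Z=-4925721.8014
→ Helmert 7p (PV): X=996001.7716, Y=-3910210.3333, Z=-4926167.4074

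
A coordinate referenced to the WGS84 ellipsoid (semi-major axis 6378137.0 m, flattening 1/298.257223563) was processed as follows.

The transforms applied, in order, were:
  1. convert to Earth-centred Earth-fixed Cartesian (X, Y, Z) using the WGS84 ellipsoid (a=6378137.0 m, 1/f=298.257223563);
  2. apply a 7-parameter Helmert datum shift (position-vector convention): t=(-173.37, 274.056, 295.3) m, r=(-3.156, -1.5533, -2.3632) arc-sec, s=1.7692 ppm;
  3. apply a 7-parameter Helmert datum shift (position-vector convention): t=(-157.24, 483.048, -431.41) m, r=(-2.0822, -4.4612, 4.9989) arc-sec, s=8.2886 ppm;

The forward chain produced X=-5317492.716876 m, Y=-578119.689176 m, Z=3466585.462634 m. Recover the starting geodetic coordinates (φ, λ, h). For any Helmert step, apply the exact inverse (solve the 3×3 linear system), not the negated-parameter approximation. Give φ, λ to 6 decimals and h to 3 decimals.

start: X=-5317492.7169, Y=-578119.6892, Z=3466585.4626 m
→ Helmert⁻¹: X=-5317230.4361, Y=-578504.0761, Z=3467097.3000
→ Helmert⁻¹: X=-5317014.9194, Y=-578891.0707, Z=3466827.0495
→ geod (Bowring, a=6378137.000): φ=33.12693000°, λ=-173.78638500°, h=1959.2810 m

φ=33.126930°, λ=-173.786385°, h=1959.281 m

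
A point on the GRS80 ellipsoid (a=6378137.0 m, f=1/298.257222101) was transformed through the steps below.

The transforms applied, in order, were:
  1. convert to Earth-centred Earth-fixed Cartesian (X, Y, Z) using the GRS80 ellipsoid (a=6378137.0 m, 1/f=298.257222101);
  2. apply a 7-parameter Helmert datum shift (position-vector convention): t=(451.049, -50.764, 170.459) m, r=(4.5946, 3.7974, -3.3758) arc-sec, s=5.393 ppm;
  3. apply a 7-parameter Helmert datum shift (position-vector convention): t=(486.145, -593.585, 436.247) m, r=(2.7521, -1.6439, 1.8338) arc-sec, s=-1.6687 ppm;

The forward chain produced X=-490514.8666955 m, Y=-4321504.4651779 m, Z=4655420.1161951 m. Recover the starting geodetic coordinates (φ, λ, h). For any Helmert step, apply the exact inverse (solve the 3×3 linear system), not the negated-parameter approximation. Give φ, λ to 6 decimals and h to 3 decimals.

start: X=-490514.8667, Y=-4321504.4652, Z=4655420.1162 m
→ Helmert⁻¹: X=-491003.1455, Y=-4320851.6149, Z=4655053.2014
→ Helmert⁻¹: X=-491466.5294, Y=-4320681.9024, Z=4654944.8350
→ geod (Bowring, a=6378137.000): φ=47.14093400°, λ=-96.48935700°, h=3422.2890 m

φ=47.140934°, λ=-96.489357°, h=3422.289 m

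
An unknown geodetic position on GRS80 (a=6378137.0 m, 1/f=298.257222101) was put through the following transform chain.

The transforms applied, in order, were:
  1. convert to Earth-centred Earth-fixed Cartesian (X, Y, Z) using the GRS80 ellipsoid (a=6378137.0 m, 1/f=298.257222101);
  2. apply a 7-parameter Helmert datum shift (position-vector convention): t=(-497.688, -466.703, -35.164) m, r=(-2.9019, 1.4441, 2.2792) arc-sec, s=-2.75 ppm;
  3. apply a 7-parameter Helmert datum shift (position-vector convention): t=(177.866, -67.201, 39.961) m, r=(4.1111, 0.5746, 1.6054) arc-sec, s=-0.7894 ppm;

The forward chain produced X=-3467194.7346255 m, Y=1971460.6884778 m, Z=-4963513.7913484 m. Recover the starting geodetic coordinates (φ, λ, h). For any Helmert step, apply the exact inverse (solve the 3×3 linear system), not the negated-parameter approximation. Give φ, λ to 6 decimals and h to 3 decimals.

φ=-51.404417°, λ=150.367269°, h=2362.054 m

start: X=-3467194.7346, Y=1971460.6885, Z=-4963513.7913 m
→ Helmert⁻¹: X=-3467346.1662, Y=1971457.5023, Z=-4963606.6232
→ Helmert⁻¹: X=-3466801.4703, Y=1972037.7675, Z=-4963581.6366
→ geod (Bowring, a=6378137.000): φ=-51.40441700°, λ=150.36726900°, h=2362.0540 m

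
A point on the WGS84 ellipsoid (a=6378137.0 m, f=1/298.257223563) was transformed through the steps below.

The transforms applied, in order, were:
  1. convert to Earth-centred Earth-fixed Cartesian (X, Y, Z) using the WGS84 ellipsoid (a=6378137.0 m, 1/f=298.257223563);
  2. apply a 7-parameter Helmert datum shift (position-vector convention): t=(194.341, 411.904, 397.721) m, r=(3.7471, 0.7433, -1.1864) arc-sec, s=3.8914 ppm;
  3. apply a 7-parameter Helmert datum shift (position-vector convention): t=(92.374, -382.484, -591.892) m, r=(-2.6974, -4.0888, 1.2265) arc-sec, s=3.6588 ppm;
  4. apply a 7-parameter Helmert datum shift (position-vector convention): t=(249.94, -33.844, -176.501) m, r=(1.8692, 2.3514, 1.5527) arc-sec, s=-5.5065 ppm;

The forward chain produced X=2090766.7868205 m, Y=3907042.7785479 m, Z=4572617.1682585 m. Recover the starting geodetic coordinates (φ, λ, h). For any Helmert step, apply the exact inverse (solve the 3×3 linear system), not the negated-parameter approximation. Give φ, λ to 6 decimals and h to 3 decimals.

start: X=2090766.7868, Y=3907042.7785, Z=4572617.1683 m
→ Helmert⁻¹: X=2090505.6404, Y=3907123.8397, Z=4572807.2742
→ Helmert⁻¹: X=2090519.5111, Y=3907419.7883, Z=4573392.0913
→ Helmert⁻¹: X=2090278.0839, Y=3907087.7772, Z=4572913.1297
→ geod (Bowring, a=6378137.000): φ=46.09466200°, λ=61.85337700°, h=503.4420 m

φ=46.094662°, λ=61.853377°, h=503.442 m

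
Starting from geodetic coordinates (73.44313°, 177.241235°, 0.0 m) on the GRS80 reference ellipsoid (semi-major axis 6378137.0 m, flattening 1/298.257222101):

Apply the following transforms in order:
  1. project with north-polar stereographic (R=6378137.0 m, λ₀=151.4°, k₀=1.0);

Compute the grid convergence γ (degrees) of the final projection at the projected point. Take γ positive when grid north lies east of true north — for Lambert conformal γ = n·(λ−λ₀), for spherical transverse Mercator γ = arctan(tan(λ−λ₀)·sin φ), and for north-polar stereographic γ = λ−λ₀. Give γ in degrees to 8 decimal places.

start: φ=73.443130°, λ=177.241235°, h=0.000 m
→ into stereo (λ₀=151.4°): φ=73.44313000°, λ−λ₀=25.84123500°
convergence γ = 25.84123500°

25.84123500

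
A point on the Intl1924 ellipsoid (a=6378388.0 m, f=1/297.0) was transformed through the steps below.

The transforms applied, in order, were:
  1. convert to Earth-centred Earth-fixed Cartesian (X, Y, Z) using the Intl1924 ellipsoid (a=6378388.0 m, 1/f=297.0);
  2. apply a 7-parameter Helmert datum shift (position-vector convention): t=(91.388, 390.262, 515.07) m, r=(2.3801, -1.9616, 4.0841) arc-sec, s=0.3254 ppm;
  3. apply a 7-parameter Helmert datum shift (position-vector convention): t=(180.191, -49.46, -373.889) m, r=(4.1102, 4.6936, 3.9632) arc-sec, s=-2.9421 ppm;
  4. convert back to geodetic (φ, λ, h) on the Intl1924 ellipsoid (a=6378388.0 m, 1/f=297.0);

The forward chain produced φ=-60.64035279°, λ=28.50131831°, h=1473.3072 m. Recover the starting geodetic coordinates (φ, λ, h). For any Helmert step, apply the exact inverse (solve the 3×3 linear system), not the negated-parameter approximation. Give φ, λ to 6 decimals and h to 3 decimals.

φ=-60.644304°, λ=28.492541°, h=1416.335 m

start: φ=-60.640353°, λ=28.501318°, h=1473.307 m
→ ECEF (a=6378388.000, f=1/297.0): X=2755934.3726, Y=1496432.3811, Z=-5537208.4719
→ Helmert⁻¹: X=2755917.0314, Y=1496322.9602, Z=-5536817.9783
→ Helmert⁻¹: X=2755801.7031, Y=1495813.7498, Z=-5537374.7147
→ geod (Bowring, a=6378388.000): φ=-60.64430400°, λ=28.49254100°, h=1416.3350 m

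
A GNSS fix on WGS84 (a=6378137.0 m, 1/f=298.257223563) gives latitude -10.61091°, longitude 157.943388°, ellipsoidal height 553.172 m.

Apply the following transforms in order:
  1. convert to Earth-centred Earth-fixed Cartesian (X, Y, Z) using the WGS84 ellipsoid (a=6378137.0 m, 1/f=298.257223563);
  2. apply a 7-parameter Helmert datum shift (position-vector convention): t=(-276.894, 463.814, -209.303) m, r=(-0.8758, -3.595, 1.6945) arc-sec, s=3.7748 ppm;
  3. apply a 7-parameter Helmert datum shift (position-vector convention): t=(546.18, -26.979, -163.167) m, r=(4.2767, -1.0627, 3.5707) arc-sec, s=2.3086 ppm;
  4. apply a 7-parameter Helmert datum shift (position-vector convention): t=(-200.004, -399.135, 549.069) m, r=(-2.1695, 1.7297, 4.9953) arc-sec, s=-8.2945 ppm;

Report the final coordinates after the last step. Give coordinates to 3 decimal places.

start: φ=-10.610910°, λ=157.943388°, h=553.172 m
→ ECEF (a=6378137.000, f=1/298.257223563): X=-5811423.2918, Y=2354649.4767, Z=-1166832.6627
→ Helmert 7p (PV): X=-5811721.1298, Y=2355069.4827, Z=-1167157.6561
→ Helmert 7p (PV): X=-5811223.1226, Y=2354971.5322, Z=-1167304.6302
→ Helmert 7p (PV): X=-5811441.7462, Y=2354399.8518, Z=-1166721.9170

X=-5811441.746 m, Y=2354399.852 m, Z=-1166721.917 m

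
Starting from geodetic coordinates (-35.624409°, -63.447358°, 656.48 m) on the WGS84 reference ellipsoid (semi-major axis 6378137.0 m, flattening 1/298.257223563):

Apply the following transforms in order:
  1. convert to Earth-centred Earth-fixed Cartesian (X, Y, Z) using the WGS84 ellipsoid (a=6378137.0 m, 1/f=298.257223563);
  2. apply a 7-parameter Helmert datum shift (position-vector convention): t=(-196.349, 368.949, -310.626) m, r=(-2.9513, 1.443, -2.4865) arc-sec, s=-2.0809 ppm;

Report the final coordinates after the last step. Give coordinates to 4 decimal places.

start: φ=-35.624409°, λ=-63.447358°, h=656.480 m
→ ECEF (a=6378137.000, f=1/298.257223563): X=2320443.0473, Y=-4643400.0028, Z=-3694779.1204
→ Helmert 7p (PV): X=2320160.0460, Y=-4643102.2299, Z=-3695031.8524

X=2320160.0460 m, Y=-4643102.2299 m, Z=-3695031.8524 m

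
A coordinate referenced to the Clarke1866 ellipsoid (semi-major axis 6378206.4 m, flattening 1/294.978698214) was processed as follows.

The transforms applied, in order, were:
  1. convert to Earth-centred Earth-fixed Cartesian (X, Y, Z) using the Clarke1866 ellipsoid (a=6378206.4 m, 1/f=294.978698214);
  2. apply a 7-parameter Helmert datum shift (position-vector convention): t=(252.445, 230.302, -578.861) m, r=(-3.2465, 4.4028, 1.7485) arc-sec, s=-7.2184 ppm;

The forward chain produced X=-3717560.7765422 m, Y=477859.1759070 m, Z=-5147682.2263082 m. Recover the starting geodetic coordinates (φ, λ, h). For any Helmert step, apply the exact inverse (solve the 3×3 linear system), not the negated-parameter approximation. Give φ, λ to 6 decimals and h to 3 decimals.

φ=-54.122075°, λ=172.677361°, h=3327.715 m

start: X=-3717560.7765, Y=477859.1759, Z=-5147682.2263 m
→ Helmert⁻¹: X=-3717726.1394, Y=477744.8511, Z=-5147212.3562
→ geod (Bowring, a=6378206.400): φ=-54.12207500°, λ=172.67736100°, h=3327.7150 m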